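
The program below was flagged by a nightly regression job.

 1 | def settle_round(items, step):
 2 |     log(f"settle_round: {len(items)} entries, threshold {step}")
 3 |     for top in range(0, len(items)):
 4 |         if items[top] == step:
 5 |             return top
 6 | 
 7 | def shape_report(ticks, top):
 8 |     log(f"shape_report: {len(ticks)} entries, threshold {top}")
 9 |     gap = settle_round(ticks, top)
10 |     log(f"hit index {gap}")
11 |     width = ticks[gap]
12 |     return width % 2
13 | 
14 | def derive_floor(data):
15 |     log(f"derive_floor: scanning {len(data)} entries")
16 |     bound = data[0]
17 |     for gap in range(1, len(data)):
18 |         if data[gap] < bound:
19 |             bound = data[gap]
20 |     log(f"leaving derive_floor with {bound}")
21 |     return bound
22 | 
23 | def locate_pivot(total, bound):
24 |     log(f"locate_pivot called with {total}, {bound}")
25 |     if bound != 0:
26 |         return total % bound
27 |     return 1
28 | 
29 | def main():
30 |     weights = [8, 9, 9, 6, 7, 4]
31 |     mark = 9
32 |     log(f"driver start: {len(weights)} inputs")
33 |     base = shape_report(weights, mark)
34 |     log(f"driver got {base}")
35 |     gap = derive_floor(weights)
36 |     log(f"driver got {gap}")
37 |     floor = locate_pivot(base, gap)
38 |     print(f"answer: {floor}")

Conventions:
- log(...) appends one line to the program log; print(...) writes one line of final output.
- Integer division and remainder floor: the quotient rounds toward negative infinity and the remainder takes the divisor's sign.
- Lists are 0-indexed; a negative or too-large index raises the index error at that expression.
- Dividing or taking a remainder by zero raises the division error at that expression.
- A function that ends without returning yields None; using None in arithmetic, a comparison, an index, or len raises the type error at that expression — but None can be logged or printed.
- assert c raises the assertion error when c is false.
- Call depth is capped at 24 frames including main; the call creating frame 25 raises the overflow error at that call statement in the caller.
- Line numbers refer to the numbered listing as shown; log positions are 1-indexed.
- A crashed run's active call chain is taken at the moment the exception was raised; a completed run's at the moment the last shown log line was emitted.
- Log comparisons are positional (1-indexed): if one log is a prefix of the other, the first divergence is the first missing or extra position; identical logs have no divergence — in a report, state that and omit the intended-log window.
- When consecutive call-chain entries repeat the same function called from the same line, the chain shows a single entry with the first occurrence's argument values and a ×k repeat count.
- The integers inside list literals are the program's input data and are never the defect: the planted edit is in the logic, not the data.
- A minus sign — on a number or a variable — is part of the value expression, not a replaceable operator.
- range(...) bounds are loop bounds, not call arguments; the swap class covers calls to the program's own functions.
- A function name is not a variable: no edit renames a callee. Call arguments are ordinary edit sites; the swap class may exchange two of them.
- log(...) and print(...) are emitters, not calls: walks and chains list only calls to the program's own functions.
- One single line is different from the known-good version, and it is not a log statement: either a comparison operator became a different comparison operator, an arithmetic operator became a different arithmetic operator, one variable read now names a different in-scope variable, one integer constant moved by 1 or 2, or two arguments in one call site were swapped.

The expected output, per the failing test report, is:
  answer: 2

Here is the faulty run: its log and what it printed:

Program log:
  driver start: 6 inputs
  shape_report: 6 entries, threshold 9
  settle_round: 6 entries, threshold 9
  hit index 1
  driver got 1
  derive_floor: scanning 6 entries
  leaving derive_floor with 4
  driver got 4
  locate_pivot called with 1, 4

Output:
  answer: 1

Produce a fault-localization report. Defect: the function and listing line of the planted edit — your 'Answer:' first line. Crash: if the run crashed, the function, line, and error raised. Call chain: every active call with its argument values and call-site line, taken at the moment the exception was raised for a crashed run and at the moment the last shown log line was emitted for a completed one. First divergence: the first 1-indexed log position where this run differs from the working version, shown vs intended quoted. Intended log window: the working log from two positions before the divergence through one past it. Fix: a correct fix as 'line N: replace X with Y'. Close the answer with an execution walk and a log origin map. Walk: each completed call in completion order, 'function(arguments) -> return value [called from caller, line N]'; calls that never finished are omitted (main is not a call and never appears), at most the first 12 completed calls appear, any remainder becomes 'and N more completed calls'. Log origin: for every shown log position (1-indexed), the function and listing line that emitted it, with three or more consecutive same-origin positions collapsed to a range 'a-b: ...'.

Answer: the defect is in shape_report at line 12.
Core observation: Log line 5 is where behavior first shows: 'driver got 1' appears instead of 'driver got 18'.
Call chain: main -> locate_pivot(1, 4) (called at line 37).
First divergence: at position 5 the run shows 'driver got 1' where the working version logs 'driver got 18'.
Intended log window:
  3: settle_round: 6 entries, threshold 9
  4: hit index 1
  5: driver got 18
  6: derive_floor: scanning 6 entries
Execution walk:
  settle_round([8, 9, 9, 6, 7, 4], 9) -> 1  [called from shape_report, line 9]
  shape_report([8, 9, 9, 6, 7, 4], 9) -> 1  [called from main, line 33]
  derive_floor([8, 9, 9, 6, 7, 4]) -> 4  [called from main, line 35]
  locate_pivot(1, 4) -> 1  [called from main, line 37]
Log origins:
  1: logged in main at line 32
  2: logged in shape_report at line 8
  3: logged in settle_round at line 2
  4: logged in shape_report at line 10
  5: logged in main at line 34
  6: logged in derive_floor at line 15
  7: logged in derive_floor at line 20
  8: logged in main at line 36
  9: logged in locate_pivot at line 24
A correct fix: line 12: replace `%` with `*`.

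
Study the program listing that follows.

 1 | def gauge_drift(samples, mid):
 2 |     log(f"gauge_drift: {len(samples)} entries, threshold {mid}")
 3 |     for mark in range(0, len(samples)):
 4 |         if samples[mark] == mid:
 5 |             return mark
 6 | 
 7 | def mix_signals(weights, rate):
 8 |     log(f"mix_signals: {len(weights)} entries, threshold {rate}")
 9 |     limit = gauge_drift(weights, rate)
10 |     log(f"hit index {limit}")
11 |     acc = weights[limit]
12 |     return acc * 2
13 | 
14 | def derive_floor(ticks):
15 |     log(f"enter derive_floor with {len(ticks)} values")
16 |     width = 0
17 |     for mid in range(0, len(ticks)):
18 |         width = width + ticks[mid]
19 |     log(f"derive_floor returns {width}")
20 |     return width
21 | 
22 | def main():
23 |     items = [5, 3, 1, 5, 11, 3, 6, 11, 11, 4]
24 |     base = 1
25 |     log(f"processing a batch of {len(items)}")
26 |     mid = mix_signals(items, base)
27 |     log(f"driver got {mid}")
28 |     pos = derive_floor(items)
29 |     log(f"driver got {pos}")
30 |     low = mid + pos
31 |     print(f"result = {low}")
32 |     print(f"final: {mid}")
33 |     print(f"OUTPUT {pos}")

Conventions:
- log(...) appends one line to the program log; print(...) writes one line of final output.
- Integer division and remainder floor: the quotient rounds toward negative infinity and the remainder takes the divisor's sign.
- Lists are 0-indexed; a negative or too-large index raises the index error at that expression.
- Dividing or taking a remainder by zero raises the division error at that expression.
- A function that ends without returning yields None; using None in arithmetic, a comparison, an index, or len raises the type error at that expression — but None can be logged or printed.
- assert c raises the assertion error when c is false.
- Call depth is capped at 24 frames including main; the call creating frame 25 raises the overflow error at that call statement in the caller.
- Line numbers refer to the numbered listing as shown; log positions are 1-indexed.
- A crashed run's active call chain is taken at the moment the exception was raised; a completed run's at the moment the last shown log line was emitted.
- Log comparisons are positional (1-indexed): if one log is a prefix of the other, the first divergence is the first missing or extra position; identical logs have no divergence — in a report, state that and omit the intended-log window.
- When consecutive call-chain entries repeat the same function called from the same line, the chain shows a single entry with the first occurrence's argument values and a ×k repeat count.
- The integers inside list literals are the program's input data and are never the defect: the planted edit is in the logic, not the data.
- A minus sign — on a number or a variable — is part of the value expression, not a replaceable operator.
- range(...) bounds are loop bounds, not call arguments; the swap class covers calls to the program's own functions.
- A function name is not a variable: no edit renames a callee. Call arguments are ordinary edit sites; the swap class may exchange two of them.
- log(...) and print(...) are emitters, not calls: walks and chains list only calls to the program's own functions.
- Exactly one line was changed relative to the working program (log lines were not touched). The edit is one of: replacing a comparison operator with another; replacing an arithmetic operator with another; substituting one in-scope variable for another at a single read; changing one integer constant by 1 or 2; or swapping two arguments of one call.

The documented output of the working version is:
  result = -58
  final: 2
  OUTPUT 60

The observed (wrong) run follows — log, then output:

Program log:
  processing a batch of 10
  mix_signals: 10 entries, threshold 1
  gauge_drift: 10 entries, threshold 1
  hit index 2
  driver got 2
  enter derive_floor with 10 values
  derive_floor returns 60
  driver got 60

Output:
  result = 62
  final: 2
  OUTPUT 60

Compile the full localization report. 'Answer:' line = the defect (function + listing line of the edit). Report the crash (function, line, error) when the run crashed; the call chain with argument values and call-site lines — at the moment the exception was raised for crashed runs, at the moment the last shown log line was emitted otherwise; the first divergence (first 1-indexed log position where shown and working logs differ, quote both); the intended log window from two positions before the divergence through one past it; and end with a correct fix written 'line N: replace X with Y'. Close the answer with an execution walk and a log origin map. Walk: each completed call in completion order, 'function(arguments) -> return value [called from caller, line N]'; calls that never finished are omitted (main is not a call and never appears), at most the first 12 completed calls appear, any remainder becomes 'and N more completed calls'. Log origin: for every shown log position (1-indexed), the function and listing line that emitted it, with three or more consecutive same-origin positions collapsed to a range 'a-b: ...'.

Answer: the defect is in main at line 30.
Key observation: Log streams are identical — the defect surfaces only in the printed output.
Call chain: main.
First divergence: none; the two logs match at every position.
Execution walk:
  gauge_drift([5, 3, 1, 5, 11, 3, 6, 11, 11, 4], 1) -> 2  [called from mix_signals, line 9]
  mix_signals([5, 3, 1, 5, 11, 3, 6, 11, 11, 4], 1) -> 2  [called from main, line 26]
  derive_floor([5, 3, 1, 5, 11, 3, 6, 11, 11, 4]) -> 60  [called from main, line 28]
Log origin:
  1: logged in main at line 25
  2: logged in mix_signals at line 8
  3: logged in gauge_drift at line 2
  4: logged in mix_signals at line 10
  5: logged in main at line 27
  6: logged in derive_floor at line 15
  7: logged in derive_floor at line 19
  8: logged in main at line 29
A correct fix: line 30: replace `+` with `-`.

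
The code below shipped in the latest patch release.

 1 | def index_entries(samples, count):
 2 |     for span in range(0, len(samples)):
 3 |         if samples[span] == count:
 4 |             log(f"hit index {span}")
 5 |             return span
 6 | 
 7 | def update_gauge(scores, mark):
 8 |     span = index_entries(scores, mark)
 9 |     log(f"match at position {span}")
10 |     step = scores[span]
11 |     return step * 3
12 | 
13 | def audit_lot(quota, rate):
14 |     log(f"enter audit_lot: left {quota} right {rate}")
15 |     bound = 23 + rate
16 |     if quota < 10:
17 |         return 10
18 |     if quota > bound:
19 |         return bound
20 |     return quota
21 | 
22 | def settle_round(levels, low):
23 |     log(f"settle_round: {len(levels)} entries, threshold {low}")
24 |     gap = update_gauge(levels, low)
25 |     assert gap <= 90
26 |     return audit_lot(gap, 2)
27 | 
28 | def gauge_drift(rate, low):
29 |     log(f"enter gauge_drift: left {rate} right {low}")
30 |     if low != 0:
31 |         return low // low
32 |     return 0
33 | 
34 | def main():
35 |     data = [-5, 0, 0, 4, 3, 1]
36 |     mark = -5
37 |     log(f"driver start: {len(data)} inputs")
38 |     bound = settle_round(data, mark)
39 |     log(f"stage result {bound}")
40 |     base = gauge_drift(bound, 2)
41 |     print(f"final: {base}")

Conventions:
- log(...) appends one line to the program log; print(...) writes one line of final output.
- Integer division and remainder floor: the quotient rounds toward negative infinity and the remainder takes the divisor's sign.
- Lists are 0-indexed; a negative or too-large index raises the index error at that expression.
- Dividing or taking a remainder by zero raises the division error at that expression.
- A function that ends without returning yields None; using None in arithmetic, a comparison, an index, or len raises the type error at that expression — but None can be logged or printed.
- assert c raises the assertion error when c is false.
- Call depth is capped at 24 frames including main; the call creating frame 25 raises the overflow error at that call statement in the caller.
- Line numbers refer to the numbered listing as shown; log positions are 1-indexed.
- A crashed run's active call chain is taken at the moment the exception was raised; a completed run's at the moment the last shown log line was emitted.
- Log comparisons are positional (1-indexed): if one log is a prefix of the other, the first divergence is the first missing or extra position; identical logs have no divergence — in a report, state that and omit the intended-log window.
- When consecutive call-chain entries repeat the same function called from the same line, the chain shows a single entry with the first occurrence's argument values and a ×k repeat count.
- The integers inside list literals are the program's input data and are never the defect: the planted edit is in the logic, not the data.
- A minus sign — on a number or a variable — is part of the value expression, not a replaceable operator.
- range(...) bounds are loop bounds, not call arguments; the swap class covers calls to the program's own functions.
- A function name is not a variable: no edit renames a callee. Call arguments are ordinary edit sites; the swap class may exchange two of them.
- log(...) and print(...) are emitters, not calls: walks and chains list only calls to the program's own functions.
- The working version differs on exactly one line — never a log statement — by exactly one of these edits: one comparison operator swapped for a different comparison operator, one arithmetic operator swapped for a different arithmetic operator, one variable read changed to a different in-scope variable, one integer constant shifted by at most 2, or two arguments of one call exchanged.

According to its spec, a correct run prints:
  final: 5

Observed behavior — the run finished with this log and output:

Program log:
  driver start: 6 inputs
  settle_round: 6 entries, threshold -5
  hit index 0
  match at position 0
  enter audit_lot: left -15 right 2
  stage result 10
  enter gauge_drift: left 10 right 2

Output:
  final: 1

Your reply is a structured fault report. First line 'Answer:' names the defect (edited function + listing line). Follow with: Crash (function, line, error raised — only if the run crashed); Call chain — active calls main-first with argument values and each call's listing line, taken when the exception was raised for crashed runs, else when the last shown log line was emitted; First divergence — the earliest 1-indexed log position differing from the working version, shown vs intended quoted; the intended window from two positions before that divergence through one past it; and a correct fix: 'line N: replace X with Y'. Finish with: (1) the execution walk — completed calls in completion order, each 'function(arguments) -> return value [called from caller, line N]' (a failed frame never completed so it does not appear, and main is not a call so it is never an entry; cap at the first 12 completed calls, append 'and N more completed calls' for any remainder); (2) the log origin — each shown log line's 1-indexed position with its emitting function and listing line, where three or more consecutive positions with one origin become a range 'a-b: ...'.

Answer: the defect is in gauge_drift at line 31.
Key fact: No log line changed; the fault shows up purely in the output.
Call chain: main -> gauge_drift(10, 2) (called at line 40).
First divergence: none (the log streams are identical).
Execution walk:
  index_entries([-5, 0, 0, 4, 3, 1], -5) -> 0  [called from update_gauge, line 8]
  update_gauge([-5, 0, 0, 4, 3, 1], -5) -> -15  [called from settle_round, line 24]
  audit_lot(-15, 2) -> 10  [called from settle_round, line 26]
  settle_round([-5, 0, 0, 4, 3, 1], -5) -> 10  [called from main, line 38]
  gauge_drift(10, 2) -> 1  [called from main, line 40]
Origin of each log line:
  1: emitted by main (line 37)
  2: emitted by settle_round (line 23)
  3: emitted by index_entries (line 4)
  4: emitted by update_gauge (line 9)
  5: emitted by audit_lot (line 14)
  6: emitted by main (line 39)
  7: emitted by gauge_drift (line 29)
A correct fix: line 31: replace `low // low` with `rate // low`.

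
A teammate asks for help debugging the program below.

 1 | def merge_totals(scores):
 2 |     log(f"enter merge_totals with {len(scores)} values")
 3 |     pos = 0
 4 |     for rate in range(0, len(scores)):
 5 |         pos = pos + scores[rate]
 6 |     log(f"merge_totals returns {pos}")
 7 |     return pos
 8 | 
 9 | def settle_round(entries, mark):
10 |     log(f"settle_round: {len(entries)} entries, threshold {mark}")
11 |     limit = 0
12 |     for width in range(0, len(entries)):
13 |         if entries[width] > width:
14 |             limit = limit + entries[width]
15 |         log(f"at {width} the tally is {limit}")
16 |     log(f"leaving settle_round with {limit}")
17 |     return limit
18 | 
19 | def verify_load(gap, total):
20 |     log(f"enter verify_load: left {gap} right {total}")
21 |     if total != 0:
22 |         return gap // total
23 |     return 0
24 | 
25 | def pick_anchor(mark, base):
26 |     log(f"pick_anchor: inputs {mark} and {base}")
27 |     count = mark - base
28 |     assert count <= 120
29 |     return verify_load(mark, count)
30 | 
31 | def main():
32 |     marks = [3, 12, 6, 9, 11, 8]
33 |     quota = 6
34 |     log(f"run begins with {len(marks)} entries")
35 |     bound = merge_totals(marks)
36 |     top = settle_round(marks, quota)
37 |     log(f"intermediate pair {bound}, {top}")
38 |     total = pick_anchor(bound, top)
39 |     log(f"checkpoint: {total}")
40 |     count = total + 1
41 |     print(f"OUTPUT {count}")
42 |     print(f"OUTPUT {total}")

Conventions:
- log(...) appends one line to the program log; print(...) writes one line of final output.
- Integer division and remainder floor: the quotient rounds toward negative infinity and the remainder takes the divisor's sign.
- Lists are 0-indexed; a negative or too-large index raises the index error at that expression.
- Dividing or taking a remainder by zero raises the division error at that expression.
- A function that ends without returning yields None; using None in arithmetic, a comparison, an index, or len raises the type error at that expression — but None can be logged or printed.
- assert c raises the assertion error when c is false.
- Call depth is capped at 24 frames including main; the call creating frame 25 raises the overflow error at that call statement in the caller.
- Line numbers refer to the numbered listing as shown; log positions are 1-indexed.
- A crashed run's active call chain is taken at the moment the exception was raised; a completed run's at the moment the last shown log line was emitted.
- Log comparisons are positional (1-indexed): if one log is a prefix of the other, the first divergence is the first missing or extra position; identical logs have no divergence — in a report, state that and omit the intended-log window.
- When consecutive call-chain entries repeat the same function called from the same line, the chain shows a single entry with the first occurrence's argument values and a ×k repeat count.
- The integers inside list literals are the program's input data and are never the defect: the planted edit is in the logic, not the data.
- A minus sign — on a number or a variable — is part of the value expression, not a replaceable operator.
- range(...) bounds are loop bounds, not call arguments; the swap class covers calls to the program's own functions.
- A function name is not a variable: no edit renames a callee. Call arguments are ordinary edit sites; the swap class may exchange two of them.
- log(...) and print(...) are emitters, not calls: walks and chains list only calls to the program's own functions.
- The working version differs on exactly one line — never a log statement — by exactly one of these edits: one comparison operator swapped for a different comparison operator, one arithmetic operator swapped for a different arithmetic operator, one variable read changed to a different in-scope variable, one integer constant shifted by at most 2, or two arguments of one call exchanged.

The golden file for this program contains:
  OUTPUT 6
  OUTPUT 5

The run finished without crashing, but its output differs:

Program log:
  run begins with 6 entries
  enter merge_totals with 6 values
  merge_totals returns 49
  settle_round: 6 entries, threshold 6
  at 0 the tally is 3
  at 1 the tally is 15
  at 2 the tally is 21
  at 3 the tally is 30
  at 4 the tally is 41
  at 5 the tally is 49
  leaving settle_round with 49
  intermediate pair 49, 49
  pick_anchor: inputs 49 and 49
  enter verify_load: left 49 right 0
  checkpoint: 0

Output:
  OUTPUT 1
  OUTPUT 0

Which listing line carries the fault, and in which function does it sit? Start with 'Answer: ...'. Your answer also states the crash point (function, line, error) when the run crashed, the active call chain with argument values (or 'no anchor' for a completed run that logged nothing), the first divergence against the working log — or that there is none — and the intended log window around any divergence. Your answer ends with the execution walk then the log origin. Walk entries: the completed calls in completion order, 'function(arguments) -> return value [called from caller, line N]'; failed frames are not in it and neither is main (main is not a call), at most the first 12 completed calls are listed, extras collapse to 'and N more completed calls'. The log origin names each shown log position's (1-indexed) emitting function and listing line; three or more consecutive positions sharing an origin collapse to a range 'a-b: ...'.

Answer: the defect is in settle_round at line 13.
The tell: Everything matches until log position 5, which reads 'at 0 the tally is 3' in place of 'at 0 the tally is 0'.
Call chain: main.
First divergence: position 5 — the shown line 'at 0 the tally is 3' should read 'at 0 the tally is 0'.
Intended log window:
  3: merge_totals returns 49
  4: settle_round: 6 entries, threshold 6
  5: at 0 the tally is 0
  6: at 1 the tally is 12
Execution walk:
  merge_totals([3, 12, 6, 9, 11, 8]) -> 49  [called from main, line 35]
  settle_round([3, 12, 6, 9, 11, 8], 6) -> 49  [called from main, line 36]
  verify_load(49, 0) -> 0  [called from pick_anchor, line 29]
  pick_anchor(49, 49) -> 0  [called from main, line 38]
Log line origins:
  1: emitted by main (line 34)
  2: emitted by merge_totals (line 2)
  3: emitted by merge_totals (line 6)
  4: emitted by settle_round (line 10)
  5-10: emitted by settle_round (line 15)
  11: emitted by settle_round (line 16)
  12: emitted by main (line 37)
  13: emitted by pick_anchor (line 26)
  14: emitted by verify_load (line 20)
  15: emitted by main (line 39)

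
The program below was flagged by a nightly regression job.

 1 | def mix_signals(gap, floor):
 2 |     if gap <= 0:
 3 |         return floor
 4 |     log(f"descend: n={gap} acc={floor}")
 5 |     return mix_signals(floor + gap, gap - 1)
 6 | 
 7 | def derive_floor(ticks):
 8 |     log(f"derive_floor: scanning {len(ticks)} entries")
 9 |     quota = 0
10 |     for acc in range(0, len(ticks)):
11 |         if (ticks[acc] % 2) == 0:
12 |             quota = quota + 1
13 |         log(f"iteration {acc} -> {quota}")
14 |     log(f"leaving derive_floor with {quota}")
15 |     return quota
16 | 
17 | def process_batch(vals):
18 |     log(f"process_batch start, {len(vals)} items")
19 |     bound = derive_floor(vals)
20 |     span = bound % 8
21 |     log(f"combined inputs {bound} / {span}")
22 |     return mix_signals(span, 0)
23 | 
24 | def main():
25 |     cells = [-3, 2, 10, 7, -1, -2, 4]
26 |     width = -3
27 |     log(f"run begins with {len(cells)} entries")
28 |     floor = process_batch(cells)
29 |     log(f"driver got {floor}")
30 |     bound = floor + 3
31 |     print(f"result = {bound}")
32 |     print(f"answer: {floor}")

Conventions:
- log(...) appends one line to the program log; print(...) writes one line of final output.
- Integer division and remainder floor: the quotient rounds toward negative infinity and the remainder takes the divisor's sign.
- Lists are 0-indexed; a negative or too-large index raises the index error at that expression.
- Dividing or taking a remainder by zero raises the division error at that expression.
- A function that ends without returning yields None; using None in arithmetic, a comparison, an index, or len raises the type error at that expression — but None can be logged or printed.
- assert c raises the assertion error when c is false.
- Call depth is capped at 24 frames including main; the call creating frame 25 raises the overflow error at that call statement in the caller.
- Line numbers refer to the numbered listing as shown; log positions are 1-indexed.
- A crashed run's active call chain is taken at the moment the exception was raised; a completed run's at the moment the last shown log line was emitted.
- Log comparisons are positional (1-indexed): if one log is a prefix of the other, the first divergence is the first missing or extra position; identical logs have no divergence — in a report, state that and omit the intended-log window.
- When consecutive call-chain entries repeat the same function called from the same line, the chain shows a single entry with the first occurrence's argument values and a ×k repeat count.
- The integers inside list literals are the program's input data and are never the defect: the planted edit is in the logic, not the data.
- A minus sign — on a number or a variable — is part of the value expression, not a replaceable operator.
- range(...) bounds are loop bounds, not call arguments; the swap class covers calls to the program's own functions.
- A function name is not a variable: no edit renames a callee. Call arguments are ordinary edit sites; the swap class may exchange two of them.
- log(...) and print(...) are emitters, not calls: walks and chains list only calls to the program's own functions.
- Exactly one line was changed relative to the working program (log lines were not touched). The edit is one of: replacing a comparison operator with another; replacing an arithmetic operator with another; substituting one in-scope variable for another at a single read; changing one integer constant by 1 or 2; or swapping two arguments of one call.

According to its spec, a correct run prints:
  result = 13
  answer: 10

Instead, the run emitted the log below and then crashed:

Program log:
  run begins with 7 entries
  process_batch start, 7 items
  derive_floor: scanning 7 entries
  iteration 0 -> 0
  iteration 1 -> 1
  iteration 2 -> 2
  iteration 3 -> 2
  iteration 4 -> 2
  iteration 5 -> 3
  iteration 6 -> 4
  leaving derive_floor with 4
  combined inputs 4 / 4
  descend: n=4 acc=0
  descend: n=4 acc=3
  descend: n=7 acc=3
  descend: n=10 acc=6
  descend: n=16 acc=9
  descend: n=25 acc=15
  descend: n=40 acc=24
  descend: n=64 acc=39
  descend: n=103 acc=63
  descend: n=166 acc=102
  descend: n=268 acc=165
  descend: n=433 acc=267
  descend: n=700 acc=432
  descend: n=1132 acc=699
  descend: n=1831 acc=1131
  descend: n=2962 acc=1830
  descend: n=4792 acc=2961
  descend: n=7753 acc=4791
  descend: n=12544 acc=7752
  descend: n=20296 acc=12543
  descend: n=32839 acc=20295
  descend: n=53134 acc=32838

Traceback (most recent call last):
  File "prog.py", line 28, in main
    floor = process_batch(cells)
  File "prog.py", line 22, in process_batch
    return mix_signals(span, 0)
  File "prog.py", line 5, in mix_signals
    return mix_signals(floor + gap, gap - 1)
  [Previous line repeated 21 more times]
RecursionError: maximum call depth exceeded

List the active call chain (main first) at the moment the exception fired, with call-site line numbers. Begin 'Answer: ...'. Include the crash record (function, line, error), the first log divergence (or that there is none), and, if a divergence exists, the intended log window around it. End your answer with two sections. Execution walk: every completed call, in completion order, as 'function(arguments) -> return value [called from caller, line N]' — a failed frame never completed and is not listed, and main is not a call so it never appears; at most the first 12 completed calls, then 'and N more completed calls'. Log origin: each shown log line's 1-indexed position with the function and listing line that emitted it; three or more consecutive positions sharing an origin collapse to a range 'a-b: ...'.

Answer: main -> process_batch (called at line 28) -> mix_signals (called at line 22) -> mix_signals (called at line 5) ×21.
The tell: Everything matches until log position 14, which reads 'descend: n=4 acc=3' in place of 'descend: n=3 acc=4'.
Crash: mix_signals, line 5, RecursionError.
First divergence: position 14 — the shown line 'descend: n=4 acc=3' should read 'descend: n=3 acc=4'.
Intended log window:
  12: combined inputs 4 / 4
  13: descend: n=4 acc=0
  14: descend: n=3 acc=4
  15: descend: n=2 acc=7
Execution walk:
  derive_floor([-3, 2, 10, 7, -1, -2, 4]) -> 4  [called from process_batch, line 19]
Log origins:
  1: from main, line 27
  2: from process_batch, line 18
  3: from derive_floor, line 8
  4-10: from derive_floor, line 13
  11: from derive_floor, line 14
  12: from process_batch, line 21
  13-34: from mix_signals, line 4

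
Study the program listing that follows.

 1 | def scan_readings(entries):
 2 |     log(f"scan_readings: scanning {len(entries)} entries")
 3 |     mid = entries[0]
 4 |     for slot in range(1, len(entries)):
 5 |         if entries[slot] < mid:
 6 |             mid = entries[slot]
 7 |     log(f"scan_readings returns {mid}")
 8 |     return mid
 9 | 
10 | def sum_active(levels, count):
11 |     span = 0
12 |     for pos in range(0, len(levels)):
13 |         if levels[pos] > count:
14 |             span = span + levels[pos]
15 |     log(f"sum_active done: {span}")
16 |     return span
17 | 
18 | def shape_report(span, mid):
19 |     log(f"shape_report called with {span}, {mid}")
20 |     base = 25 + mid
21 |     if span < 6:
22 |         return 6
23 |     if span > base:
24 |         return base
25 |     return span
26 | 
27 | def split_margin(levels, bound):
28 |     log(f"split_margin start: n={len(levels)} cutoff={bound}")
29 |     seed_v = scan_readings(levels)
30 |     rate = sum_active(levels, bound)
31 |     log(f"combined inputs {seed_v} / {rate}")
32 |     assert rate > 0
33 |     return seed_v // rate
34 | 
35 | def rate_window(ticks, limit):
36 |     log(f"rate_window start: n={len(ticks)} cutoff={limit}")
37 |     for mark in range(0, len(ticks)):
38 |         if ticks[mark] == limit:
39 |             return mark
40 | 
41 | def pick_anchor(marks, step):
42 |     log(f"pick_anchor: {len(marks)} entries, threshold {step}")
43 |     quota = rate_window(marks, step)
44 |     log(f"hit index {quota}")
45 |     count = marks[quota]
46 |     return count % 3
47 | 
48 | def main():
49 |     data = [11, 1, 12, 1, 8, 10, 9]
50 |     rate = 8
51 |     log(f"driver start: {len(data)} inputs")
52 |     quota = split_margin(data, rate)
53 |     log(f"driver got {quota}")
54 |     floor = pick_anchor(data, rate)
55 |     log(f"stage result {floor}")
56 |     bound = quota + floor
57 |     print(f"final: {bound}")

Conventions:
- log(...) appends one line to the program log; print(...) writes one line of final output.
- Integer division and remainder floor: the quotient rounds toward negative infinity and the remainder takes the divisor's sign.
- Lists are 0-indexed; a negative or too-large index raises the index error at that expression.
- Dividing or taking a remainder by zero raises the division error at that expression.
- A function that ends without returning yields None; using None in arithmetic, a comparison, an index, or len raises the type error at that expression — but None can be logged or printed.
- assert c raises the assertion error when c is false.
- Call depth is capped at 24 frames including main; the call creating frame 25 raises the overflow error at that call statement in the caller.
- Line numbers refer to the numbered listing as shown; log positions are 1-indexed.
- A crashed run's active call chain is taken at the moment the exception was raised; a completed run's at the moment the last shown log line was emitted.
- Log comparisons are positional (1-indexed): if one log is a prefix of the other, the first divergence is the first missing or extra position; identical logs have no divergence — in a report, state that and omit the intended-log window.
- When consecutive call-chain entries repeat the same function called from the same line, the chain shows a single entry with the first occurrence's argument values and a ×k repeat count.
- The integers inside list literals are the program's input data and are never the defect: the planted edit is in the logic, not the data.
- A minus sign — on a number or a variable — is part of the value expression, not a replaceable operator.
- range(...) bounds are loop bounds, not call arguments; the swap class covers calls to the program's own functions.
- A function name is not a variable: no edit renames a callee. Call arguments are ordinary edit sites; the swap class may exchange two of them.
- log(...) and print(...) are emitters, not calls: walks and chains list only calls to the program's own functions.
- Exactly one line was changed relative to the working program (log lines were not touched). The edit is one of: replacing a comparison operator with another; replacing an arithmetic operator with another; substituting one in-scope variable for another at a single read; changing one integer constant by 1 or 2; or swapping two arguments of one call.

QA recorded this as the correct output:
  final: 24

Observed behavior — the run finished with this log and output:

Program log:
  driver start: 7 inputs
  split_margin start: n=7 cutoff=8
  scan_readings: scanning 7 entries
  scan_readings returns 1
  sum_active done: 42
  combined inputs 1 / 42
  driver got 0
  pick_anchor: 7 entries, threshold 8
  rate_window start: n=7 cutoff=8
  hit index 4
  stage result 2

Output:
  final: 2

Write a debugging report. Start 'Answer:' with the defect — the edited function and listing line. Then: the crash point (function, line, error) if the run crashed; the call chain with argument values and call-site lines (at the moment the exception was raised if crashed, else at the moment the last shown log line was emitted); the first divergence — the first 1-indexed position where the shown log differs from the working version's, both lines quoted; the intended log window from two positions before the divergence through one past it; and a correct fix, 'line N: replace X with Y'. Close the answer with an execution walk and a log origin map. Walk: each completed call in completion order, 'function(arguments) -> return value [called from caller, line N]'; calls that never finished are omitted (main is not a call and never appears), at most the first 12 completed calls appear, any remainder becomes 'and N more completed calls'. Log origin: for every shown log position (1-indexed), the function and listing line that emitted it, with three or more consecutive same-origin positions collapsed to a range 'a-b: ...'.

Answer: the defect is in pick_anchor at line 46.
Core observation: Position 11 is the first bad log line: 'stage result 2' should read 'stage result 24'.
Call chain: main.
First divergence: position 11 — the shown line 'stage result 2' should read 'stage result 24'.
Intended log window:
  9: rate_window start: n=7 cutoff=8
  10: hit index 4
  11: stage result 24
Execution walk:
  scan_readings([11, 1, 12, 1, 8, 10, 9]) -> 1  [called from split_margin, line 29]
  sum_active([11, 1, 12, 1, 8, 10, 9], 8) -> 42  [called from split_margin, line 30]
  split_margin([11, 1, 12, 1, 8, 10, 9], 8) -> 0  [called from main, line 52]
  rate_window([11, 1, 12, 1, 8, 10, 9], 8) -> 4  [called from pick_anchor, line 43]
  pick_anchor([11, 1, 12, 1, 8, 10, 9], 8) -> 2  [called from main, line 54]
Origin of each log line:
  1: logged in main at line 51
  2: logged in split_margin at line 28
  3: logged in scan_readings at line 2
  4: logged in scan_readings at line 7
  5: logged in sum_active at line 15
  6: logged in split_margin at line 31
  7: logged in main at line 53
  8: logged in pick_anchor at line 42
  9: logged in rate_window at line 36
  10: logged in pick_anchor at line 44
  11: logged in main at line 55
A correct fix: line 46: replace `%` with `*`.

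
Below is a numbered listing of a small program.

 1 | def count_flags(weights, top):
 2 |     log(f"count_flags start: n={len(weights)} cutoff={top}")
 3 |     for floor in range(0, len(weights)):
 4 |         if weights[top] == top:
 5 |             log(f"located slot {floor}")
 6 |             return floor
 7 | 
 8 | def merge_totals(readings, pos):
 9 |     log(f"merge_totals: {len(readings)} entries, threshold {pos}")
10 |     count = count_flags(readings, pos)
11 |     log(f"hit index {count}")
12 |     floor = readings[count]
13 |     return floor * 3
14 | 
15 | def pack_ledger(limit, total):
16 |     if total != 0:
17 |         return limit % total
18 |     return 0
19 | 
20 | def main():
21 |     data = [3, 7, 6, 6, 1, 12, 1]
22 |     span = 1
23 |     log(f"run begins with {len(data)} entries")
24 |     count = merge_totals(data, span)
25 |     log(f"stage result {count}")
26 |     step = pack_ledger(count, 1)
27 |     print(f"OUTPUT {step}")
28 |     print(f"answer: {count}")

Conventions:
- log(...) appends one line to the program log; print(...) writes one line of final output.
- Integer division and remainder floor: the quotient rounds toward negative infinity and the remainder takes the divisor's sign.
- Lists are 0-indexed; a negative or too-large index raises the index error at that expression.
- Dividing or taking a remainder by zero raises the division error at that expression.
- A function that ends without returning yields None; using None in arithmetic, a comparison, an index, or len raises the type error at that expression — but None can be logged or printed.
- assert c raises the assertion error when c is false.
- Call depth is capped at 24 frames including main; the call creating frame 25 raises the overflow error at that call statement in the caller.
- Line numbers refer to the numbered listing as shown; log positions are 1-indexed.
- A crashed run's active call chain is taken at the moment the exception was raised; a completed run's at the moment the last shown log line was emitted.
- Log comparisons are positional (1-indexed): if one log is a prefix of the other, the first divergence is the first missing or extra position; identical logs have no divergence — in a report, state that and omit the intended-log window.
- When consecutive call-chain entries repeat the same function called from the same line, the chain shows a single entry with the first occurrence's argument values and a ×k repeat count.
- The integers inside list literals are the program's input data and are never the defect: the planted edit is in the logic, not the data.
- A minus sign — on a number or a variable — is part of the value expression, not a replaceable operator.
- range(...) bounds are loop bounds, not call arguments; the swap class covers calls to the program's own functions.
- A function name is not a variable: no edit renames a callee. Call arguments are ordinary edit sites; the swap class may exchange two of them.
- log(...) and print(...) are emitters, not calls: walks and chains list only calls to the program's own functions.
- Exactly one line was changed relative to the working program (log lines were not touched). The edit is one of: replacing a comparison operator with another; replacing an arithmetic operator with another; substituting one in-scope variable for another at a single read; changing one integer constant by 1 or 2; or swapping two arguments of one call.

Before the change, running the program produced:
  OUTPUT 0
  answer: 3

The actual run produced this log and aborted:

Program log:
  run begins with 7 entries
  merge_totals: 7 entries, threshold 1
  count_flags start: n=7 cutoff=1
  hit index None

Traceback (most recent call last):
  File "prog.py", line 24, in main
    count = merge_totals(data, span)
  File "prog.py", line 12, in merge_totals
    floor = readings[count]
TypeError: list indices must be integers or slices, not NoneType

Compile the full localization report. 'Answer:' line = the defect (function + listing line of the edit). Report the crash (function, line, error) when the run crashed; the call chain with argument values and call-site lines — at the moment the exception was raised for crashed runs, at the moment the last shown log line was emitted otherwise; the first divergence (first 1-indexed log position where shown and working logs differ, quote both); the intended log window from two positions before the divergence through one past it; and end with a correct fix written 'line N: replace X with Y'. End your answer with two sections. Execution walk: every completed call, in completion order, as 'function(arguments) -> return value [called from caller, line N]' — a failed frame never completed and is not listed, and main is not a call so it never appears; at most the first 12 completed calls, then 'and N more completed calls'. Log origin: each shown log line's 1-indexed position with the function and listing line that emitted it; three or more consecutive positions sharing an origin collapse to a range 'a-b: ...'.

Answer: the defect is in count_flags at line 4.
Key fact: At log position 4 the runs split — shown 'hit index None', but the working version logs 'located slot 4'.
Crash: merge_totals, line 12, TypeError.
Call chain: main -> merge_totals([3, 7, 6, 6, 1, 12, 1], 1) (called at line 24).
First divergence: position 4 — the shown line 'hit index None' should read 'located slot 4'.
Intended log window:
  2: merge_totals: 7 entries, threshold 1
  3: count_flags start: n=7 cutoff=1
  4: located slot 4
  5: hit index 4
Execution walk:
  count_flags([3, 7, 6, 6, 1, 12, 1], 1) -> None  [called from merge_totals, line 10]
Log origins:
  1: emitted by main (line 23)
  2: emitted by merge_totals (line 9)
  3: emitted by count_flags (line 2)
  4: emitted by merge_totals (line 11)
A correct fix: line 4: replace `weights[top]` with `weights[floor]`.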